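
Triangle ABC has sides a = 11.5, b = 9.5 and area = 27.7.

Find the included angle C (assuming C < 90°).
Area = ½·a·b·sin(C)  ⇒  sin(C) = 2·Area/(a·b) = 2·27.7/(11.5·9.5) = 55.4/109.25 ≈ 0.507094
C = arcsin(0.507094) ≈ 30.4704° (taking the acute solution since C < 90°)

C = 30.47°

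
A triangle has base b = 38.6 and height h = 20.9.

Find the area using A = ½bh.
A = ½·b·h = ½·38.6·20.9 = ½·806.74 = 403.37

Area = 403.37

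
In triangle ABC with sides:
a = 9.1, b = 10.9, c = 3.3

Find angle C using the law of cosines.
c² = a² + b² − 2ab·cos(C)  ⇒  cos(C) = (a² + b² − c²)/(2ab)
cos(C) = (9.1² + 10.9² − 3.3²)/(2·9.1·10.9) = (82.81 + 118.81 − 10.89)/198.38 = 190.73/198.38 ≈ 0.961438
C = arccos(0.961438) ≈ 15.9634°

C = 15.96°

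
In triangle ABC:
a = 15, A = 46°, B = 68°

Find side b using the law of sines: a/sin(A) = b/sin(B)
a/sin(A) = b/sin(B)  ⇒  b = a·sin(B)/sin(A) = 15·sin(68°)/sin(46°)
sin(68°) ≈ 0.927184, sin(46°) ≈ 0.71934
b ≈ 15·0.927184/0.71934 ≈ 13.9078/0.71934 ≈ 19.3341

b = 19.33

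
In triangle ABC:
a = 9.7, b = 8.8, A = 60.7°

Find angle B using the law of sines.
a/sin(A) = b/sin(B)  ⇒  sin(B) = b·sin(A)/a = 8.8·sin(60.7°)/9.7
sin(60.7°) ≈ 0.872069
sin(B) ≈ 8.8·0.872069/9.7 ≈ 7.67421/9.7 ≈ 0.791156
B = arcsin(0.791156) ≈ 52.2936°
(Since b ≤ a we need B ≤ A, so the obtuse alternative 180° − 52.2936° ≈ 127.706° is rejected.)

B = 52.29°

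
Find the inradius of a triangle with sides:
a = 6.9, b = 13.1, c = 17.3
r = Area/s where s is the semi-perimeter.
s = (6.9 + 13.1 + 17.3)/2 = 37.3/2 = 18.65
Area = √(s(s−a)(s−b)(s−c)) = √(18.65·11.75·5.55·1.35) ≈ √1641.89 ≈ 40.5202
r ≈ 40.5202/18.65 ≈ 2.17267

r = 2.173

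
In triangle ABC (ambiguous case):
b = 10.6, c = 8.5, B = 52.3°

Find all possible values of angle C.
b/sin(B) = c/sin(C)  ⇒  sin(C) = c·sin(B)/b = 8.5·sin(52.3°)/10.6
sin(52.3°) ≈ 0.791224
sin(C) ≈ 8.5·0.791224/10.6 ≈ 6.7254/10.6 ≈ 0.634472
Candidate 1: C₁ = arcsin(0.634472) ≈ 39.3808°  →  A = 180° − 52.3° − 39.3808° ≈ 88.3192° > 0, valid
Candidate 2: C₂ = 180° − C₁ ≈ 140.619°  →  A = 180° − 52.3° − 140.619° ≈ -12.9192° ≤ 0, not a valid triangle

C = 39.38° (one solution)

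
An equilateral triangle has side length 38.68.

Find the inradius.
r = Area/s with s the semi-perimeter.
Area = (√3/4)·38.68² = (√3/4)·1496.1424 ≈ 0.433013·1496.1424 ≈ 647.849
s = 3·38.68/2 = 58.02
r ≈ 647.849/58.02 ≈ 11.166
(Equivalently r = side/(2√3) = 38.68/3.4641 ≈ 11.166.)

r = 11.17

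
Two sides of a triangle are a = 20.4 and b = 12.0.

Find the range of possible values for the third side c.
Triangle inequality: |a − b| < c < a + b
|a − b| = |20.4 − 12.0| = 8.4
a + b = 20.4 + 12.0 = 32.4

8.4 < c < 32.4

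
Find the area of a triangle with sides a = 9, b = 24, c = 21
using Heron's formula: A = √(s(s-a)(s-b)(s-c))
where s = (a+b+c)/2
s = (9 + 24 + 21)/2 = 54/2 = 27
s − a = 18, s − b = 3, s − c = 6
s(s−a)(s−b)(s−c) = 27·18·3·6 = 8748
Area = √8748 ≈ 93.5307

s = 27.0, Area = 93.53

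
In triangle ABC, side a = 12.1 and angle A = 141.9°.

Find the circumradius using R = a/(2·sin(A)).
R = a/(2·sin(A)) = 12.1/(2·sin(141.9°))
sin(141.9°) ≈ 0.617036
R ≈ 12.1/(2·0.617036) = 12.1/1.23407 ≈ 9.80494

R = 9.805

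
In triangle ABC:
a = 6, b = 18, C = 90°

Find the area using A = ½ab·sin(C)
A = ½·a·b·sin(C) = ½·6·18·sin(90°)
sin(90°) ≈ 1
A ≈ ½·108·1 = 54·1 ≈ 54

Area = 54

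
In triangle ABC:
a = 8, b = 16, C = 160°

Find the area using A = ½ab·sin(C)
A = ½·a·b·sin(C) = ½·8·16·sin(160°)
sin(160°) ≈ 0.34202
A ≈ ½·128·0.34202 = 64·0.34202 ≈ 21.8893

Area = 21.89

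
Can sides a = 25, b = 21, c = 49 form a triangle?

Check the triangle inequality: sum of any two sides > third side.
a + b vs c: 25 + 21 = 46 ≤ 49  ✗
a + c vs b: 25 + 49 = 74 > 21  ✓
b + c vs a: 21 + 49 = 70 > 25  ✓

No: 25 + 21 = 46 is not > 49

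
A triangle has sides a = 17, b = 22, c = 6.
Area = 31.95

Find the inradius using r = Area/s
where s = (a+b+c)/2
s = (17 + 22 + 6)/2 = 45/2 = 22.5
r = Area/s = 31.95/22.5 ≈ 1.42

r = 1.42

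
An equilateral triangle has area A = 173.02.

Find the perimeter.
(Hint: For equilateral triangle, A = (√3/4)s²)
A = (√3/4)s²  ⇒  s² = 4A/√3 = 4·173.02/√3 = 692.08/1.73205 ≈ 399.573
s ≈ √399.573 ≈ 19.9893
Perimeter = 3s ≈ 3·19.9893 ≈ 59.9679

Perimeter = 59.97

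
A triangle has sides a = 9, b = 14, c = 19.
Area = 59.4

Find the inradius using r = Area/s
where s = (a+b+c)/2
s = (9 + 14 + 19)/2 = 42/2 = 21
r = Area/s = 59.4/21 ≈ 2.82857

r = 2.829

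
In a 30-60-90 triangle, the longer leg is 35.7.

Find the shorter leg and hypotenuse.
In a 30-60-90 triangle the sides are in ratio 1 : √3 : 2, so short leg = long leg/√3 and hypotenuse = 2·(short leg).
Short leg = 35.7/√3 ≈ 35.7/1.73205 ≈ 20.6114
Hypotenuse = 2·20.6114 ≈ 41.2228

Short leg = 20.61, Hypotenuse = 41.22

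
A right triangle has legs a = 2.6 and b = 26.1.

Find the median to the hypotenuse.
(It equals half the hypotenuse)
Hypotenuse c = √(a² + b²) = √(6.76 + 681.21) = √687.97 ≈ 26.2292
Median to hypotenuse = c/2 ≈ 26.2292/2 ≈ 13.1146

Median = 13.11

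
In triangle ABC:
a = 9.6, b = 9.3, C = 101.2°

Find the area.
Two sides and the included angle (SAS): A = ½·a·b·sin(C) = ½·9.6·9.3·sin(101.2°)
sin(101.2°) ≈ 0.980955
A ≈ ½·89.28·0.980955 = 44.64·0.980955 ≈ 43.7898

Area = 43.79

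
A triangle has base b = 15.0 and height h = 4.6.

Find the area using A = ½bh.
A = ½·b·h = ½·15.0·4.6 = ½·69 = 34.5

Area = 34.5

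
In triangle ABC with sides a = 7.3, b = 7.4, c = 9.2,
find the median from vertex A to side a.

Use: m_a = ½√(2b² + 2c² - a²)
m_a = ½√(2·7.4² + 2·9.2² − 7.3²) = ½√(2·54.76 + 2·84.64 − 53.29) = ½√(109.52 + 169.28 − 53.29) = ½√225.51
√225.51 ≈ 15.017, so m_a ≈ 7.5085

m_a = 7.508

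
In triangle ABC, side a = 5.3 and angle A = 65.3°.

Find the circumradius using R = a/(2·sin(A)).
R = a/(2·sin(A)) = 5.3/(2·sin(65.3°))
sin(65.3°) ≈ 0.908508
R ≈ 5.3/(2·0.908508) = 5.3/1.81702 ≈ 2.91687

R = 2.917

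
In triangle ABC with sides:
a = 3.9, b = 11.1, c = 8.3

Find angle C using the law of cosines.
c² = a² + b² − 2ab·cos(C)  ⇒  cos(C) = (a² + b² − c²)/(2ab)
cos(C) = (3.9² + 11.1² − 8.3²)/(2·3.9·11.1) = (15.21 + 123.21 − 68.89)/86.58 = 69.53/86.58 ≈ 0.803072
C = arccos(0.803072) ≈ 36.5755°

C = 36.58°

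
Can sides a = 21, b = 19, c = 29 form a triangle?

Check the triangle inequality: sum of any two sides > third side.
a + b vs c: 21 + 19 = 40 > 29  ✓
a + c vs b: 21 + 29 = 50 > 19  ✓
b + c vs a: 19 + 29 = 48 > 21  ✓

Yes, triangle inequality satisfied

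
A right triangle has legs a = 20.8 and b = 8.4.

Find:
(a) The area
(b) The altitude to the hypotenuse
(a) The legs are perpendicular, so Area = ½·a·b = ½·20.8·8.4 = ½·174.72 = 87.36
(b) Hypotenuse c = √(a² + b²) = √(432.64 + 70.56) = √503.2 ≈ 22.4321
    Area = ½·c·h_c  ⇒  h_c = 2·Area/c = 174.72/22.4321 ≈ 7.78883

Area = 87.36, h_c = 7.789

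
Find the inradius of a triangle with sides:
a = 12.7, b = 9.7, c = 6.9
r = Area/s where s is the semi-perimeter.
s = (12.7 + 9.7 + 6.9)/2 = 29.3/2 = 14.65
Area = √(s(s−a)(s−b)(s−c)) = √(14.65·1.95·4.95·7.75) ≈ √1095.92 ≈ 33.1047
r ≈ 33.1047/14.65 ≈ 2.25971

r = 2.26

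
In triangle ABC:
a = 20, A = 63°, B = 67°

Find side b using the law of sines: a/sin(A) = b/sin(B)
a/sin(A) = b/sin(B)  ⇒  b = a·sin(B)/sin(A) = 20·sin(67°)/sin(63°)
sin(67°) ≈ 0.920505, sin(63°) ≈ 0.891007
b ≈ 20·0.920505/0.891007 ≈ 18.4101/0.891007 ≈ 20.6621

b = 20.66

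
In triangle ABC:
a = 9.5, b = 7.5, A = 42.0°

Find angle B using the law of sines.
a/sin(A) = b/sin(B)  ⇒  sin(B) = b·sin(A)/a = 7.5·sin(42.0°)/9.5
sin(42.0°) ≈ 0.669131
sin(B) ≈ 7.5·0.669131/9.5 ≈ 5.01848/9.5 ≈ 0.528261
B = arcsin(0.528261) ≈ 31.888°
(Since b ≤ a we need B ≤ A, so the obtuse alternative 180° − 31.888° ≈ 148.112° is rejected.)

B = 31.89°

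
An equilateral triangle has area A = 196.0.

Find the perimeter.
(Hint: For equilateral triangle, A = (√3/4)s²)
A = (√3/4)s²  ⇒  s² = 4A/√3 = 4·196.0/√3 = 784/1.73205 ≈ 452.643
s ≈ √452.643 ≈ 21.2754
Perimeter = 3s ≈ 3·21.2754 ≈ 63.8262

Perimeter = 63.83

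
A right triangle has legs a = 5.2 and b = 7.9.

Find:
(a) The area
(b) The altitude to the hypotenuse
(a) The legs are perpendicular, so Area = ½·a·b = ½·5.2·7.9 = ½·41.08 = 20.54
(b) Hypotenuse c = √(a² + b²) = √(27.04 + 62.41) = √89.45 ≈ 9.4578
    Area = ½·c·h_c  ⇒  h_c = 2·Area/c = 41.08/9.4578 ≈ 4.3435

Area = 20.54, h_c = 4.344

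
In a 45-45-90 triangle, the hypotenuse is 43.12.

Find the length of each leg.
In a 45-45-90 triangle hypotenuse = leg·√2, so leg = hypotenuse/√2.
Leg = 43.12/√2 ≈ 43.12/1.41421 ≈ 30.4904

Each leg = 30.49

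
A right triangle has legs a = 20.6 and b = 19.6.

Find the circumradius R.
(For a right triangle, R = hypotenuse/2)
Hypotenuse c = √(a² + b²) = √(424.36 + 384.16) = √808.52 ≈ 28.4345
R = c/2 ≈ 28.4345/2 ≈ 14.2172

R = 14.22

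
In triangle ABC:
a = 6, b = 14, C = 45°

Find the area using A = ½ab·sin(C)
A = ½·a·b·sin(C) = ½·6·14·sin(45°)
sin(45°) ≈ 0.707107
A ≈ ½·84·0.707107 = 42·0.707107 ≈ 29.6985

Area = 29.7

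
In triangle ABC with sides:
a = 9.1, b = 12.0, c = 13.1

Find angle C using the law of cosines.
c² = a² + b² − 2ab·cos(C)  ⇒  cos(C) = (a² + b² − c²)/(2ab)
cos(C) = (9.1² + 12.0² − 13.1²)/(2·9.1·12.0) = (82.81 + 144 − 171.61)/218.4 = 55.2/218.4 ≈ 0.252747
C = arccos(0.252747) ≈ 75.3599°

C = 75.36°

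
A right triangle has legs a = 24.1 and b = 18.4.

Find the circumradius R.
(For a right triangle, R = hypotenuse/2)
Hypotenuse c = √(a² + b²) = √(580.81 + 338.56) = √919.37 ≈ 30.3211
R = c/2 ≈ 30.3211/2 ≈ 15.1606

R = 15.16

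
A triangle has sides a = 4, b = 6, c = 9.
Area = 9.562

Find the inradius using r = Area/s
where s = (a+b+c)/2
s = (4 + 6 + 9)/2 = 19/2 = 9.5
r = Area/s = 9.562/9.5 ≈ 1.00653

r = 1.007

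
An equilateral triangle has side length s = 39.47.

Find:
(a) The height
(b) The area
(a) The height splits the triangle into two 30-60-90 halves: h = s·√3/2 = 39.47·1.73205/2 ≈ 68.364/2 ≈ 34.182
(b) Area = (√3/4)·s² = (√3/4)·39.47² = (√3/4)·1557.8809 ≈ 0.433013·1557.8809 ≈ 674.582

Height = 34.18, Area = 674.6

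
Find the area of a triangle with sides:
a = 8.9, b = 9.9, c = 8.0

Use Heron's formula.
s = (8.9 + 9.9 + 8.0)/2 = 26.8/2 = 13.4
s − a = 4.5, s − b = 3.5, s − c = 5.4
s(s−a)(s−b)(s−c) = 13.4·4.5·3.5·5.4 ≈ 1139.67
Area = √1139.67 ≈ 33.759

Area = 33.76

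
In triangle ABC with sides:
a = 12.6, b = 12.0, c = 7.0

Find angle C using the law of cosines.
c² = a² + b² − 2ab·cos(C)  ⇒  cos(C) = (a² + b² − c²)/(2ab)
cos(C) = (12.6² + 12.0² − 7.0²)/(2·12.6·12.0) = (158.76 + 144 − 49)/302.4 = 253.76/302.4 ≈ 0.839153
C = arccos(0.839153) ≈ 32.9492°

C = 32.95°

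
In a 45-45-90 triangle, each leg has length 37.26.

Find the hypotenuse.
In a 45-45-90 triangle the sides are in ratio 1 : 1 : √2, so hypotenuse = leg·√2.
Hypotenuse = 37.26·√2 ≈ 37.26·1.41421 ≈ 52.6936

Hypotenuse = 37.26√2 = 52.69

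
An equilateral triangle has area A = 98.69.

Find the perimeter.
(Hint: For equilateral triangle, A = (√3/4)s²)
A = (√3/4)s²  ⇒  s² = 4A/√3 = 4·98.69/√3 = 394.76/1.73205 ≈ 227.915
s ≈ √227.915 ≈ 15.0968
Perimeter = 3s ≈ 3·15.0968 ≈ 45.2905

Perimeter = 45.29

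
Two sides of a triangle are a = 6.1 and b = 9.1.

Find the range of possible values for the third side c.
Triangle inequality: |a − b| < c < a + b
|a − b| = |6.1 − 9.1| = 3
a + b = 6.1 + 9.1 = 15.2

3 < c < 15.2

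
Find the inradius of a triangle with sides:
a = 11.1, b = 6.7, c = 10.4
r = Area/s where s is the semi-perimeter.
s = (11.1 + 6.7 + 10.4)/2 = 28.2/2 = 14.1
Area = √(s(s−a)(s−b)(s−c)) = √(14.1·3·7.4·3.7) ≈ √1158.17 ≈ 34.032
r ≈ 34.032/14.1 ≈ 2.41361

r = 2.414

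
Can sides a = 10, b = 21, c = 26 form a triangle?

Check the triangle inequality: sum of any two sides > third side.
a + b vs c: 10 + 21 = 31 > 26  ✓
a + c vs b: 10 + 26 = 36 > 21  ✓
b + c vs a: 21 + 26 = 47 > 10  ✓

Yes, triangle inequality satisfied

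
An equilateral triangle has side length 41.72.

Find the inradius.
r = Area/s with s the semi-perimeter.
Area = (√3/4)·41.72² = (√3/4)·1740.5584 ≈ 0.433013·1740.5584 ≈ 753.684
s = 3·41.72/2 = 62.58
r ≈ 753.684/62.58 ≈ 12.0435
(Equivalently r = side/(2√3) = 41.72/3.4641 ≈ 12.0435.)

r = 12.04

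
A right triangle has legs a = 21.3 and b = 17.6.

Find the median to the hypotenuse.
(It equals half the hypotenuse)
Hypotenuse c = √(a² + b²) = √(453.69 + 309.76) = √763.45 ≈ 27.6306
Median to hypotenuse = c/2 ≈ 27.6306/2 ≈ 13.8153

Median = 13.82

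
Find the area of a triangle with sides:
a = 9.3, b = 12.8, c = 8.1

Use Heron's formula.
s = (9.3 + 12.8 + 8.1)/2 = 30.2/2 = 15.1
s − a = 5.8, s − b = 2.3, s − c = 7
s(s−a)(s−b)(s−c) = 15.1·5.8·2.3·7 ≈ 1410.04
Area = √1410.04 ≈ 37.5505

Area = 37.55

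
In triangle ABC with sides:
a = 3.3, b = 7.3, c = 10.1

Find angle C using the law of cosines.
c² = a² + b² − 2ab·cos(C)  ⇒  cos(C) = (a² + b² − c²)/(2ab)
cos(C) = (3.3² + 7.3² − 10.1²)/(2·3.3·7.3) = (10.89 + 53.29 − 102.01)/48.18 = -37.83/48.18 ≈ -0.785181
C = arccos(-0.785181) ≈ 141.737°

C = 141.7°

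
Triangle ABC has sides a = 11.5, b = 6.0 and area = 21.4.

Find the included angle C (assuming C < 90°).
Area = ½·a·b·sin(C)  ⇒  sin(C) = 2·Area/(a·b) = 2·21.4/(11.5·6.0) = 42.8/69 ≈ 0.62029
C = arcsin(0.62029) ≈ 38.3373° (taking the acute solution since C < 90°)

C = 38.34°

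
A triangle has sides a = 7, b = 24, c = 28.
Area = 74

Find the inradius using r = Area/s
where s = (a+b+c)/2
s = (7 + 24 + 28)/2 = 59/2 = 29.5
r = Area/s = 74/29.5 ≈ 2.50847

r = 2.508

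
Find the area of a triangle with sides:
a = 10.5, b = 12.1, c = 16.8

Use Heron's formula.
s = (10.5 + 12.1 + 16.8)/2 = 39.4/2 = 19.7
s − a = 9.2, s − b = 7.6, s − c = 2.9
s(s−a)(s−b)(s−c) = 19.7·9.2·7.6·2.9 ≈ 3994.53
Area = √3994.53 ≈ 63.2023

Area = 63.2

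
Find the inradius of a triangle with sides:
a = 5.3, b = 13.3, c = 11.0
r = Area/s where s is the semi-perimeter.
s = (5.3 + 13.3 + 11.0)/2 = 29.6/2 = 14.8
Area = √(s(s−a)(s−b)(s−c)) = √(14.8·9.5·1.5·3.8) ≈ √801.42 ≈ 28.3094
r ≈ 28.3094/14.8 ≈ 1.91279

r = 1.913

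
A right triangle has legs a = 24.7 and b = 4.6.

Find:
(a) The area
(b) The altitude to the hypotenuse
(a) The legs are perpendicular, so Area = ½·a·b = ½·24.7·4.6 = ½·113.62 = 56.81
(b) Hypotenuse c = √(a² + b²) = √(610.09 + 21.16) = √631.25 ≈ 25.1247
    Area = ½·c·h_c  ⇒  h_c = 2·Area/c = 113.62/25.1247 ≈ 4.52225

Area = 56.81, h_c = 4.522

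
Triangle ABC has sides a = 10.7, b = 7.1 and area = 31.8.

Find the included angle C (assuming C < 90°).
Area = ½·a·b·sin(C)  ⇒  sin(C) = 2·Area/(a·b) = 2·31.8/(10.7·7.1) = 63.6/75.97 ≈ 0.837173
C = arcsin(0.837173) ≈ 56.8427° (taking the acute solution since C < 90°)

C = 56.84°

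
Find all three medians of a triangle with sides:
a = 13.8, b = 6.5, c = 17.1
Median formula: m_a = ½√(2b² + 2c² − a²) (and cyclically). a² = 190.44, b² = 42.25, c² = 292.41.
m_a = ½√(2·42.25 + 2·292.41 − 190.44) = ½√478.88 ≈ ½·21.8833 ≈ 10.9417
m_b = ½√(2·190.44 + 2·292.41 − 42.25) = ½√923.45 ≈ ½·30.3883 ≈ 15.1942
m_c = ½√(2·190.44 + 2·42.25 − 292.41) = ½√172.97 ≈ ½·13.1518 ≈ 6.5759

m_a = 10.94, m_b = 15.19, m_c = 6.576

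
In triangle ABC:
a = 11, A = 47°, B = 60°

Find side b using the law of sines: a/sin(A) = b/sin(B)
a/sin(A) = b/sin(B)  ⇒  b = a·sin(B)/sin(A) = 11·sin(60°)/sin(47°)
sin(60°) ≈ 0.866025, sin(47°) ≈ 0.731354
b ≈ 11·0.866025/0.731354 ≈ 9.52628/0.731354 ≈ 13.0255

b = 13.03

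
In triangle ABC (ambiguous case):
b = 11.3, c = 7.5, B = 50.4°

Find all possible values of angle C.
b/sin(B) = c/sin(C)  ⇒  sin(C) = c·sin(B)/b = 7.5·sin(50.4°)/11.3
sin(50.4°) ≈ 0.770513
sin(C) ≈ 7.5·0.770513/11.3 ≈ 5.77885/11.3 ≈ 0.511403
Candidate 1: C₁ = arcsin(0.511403) ≈ 30.7573°  →  A = 180° − 50.4° − 30.7573° ≈ 98.8427° > 0, valid
Candidate 2: C₂ = 180° − C₁ ≈ 149.243°  →  A = 180° − 50.4° − 149.243° ≈ -19.6427° ≤ 0, not a valid triangle

C = 30.76° (one solution)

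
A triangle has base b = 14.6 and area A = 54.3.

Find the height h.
A = ½·b·h  ⇒  h = 2A/b = 2·54.3/14.6 = 108.6/14.6 ≈ 7.43836

h = 7.438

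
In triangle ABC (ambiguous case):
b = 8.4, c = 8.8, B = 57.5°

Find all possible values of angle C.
b/sin(B) = c/sin(C)  ⇒  sin(C) = c·sin(B)/b = 8.8·sin(57.5°)/8.4
sin(57.5°) ≈ 0.843391
sin(C) ≈ 8.8·0.843391/8.4 ≈ 7.42184/8.4 ≈ 0.883553
Candidate 1: C₁ = arcsin(0.883553) ≈ 62.074°  →  A = 180° − 57.5° − 62.074° ≈ 60.426° > 0, valid
Candidate 2: C₂ = 180° − C₁ ≈ 117.926°  →  A = 180° − 57.5° − 117.926° ≈ 4.57397° > 0, valid

C = 62.07° or C = 117.9° (two solutions)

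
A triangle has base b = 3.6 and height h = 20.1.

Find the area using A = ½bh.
A = ½·b·h = ½·3.6·20.1 = ½·72.36 = 36.18

Area = 36.18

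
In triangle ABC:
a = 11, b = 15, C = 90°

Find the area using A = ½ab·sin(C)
A = ½·a·b·sin(C) = ½·11·15·sin(90°)
sin(90°) ≈ 1
A ≈ ½·165·1 = 82.5·1 ≈ 82.5

Area = 82.5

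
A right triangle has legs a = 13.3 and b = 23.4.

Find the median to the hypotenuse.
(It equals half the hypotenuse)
Hypotenuse c = √(a² + b²) = √(176.89 + 547.56) = √724.45 ≈ 26.9156
Median to hypotenuse = c/2 ≈ 26.9156/2 ≈ 13.4578

Median = 13.46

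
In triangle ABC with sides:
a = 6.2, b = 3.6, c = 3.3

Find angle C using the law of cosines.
c² = a² + b² − 2ab·cos(C)  ⇒  cos(C) = (a² + b² − c²)/(2ab)
cos(C) = (6.2² + 3.6² − 3.3²)/(2·6.2·3.6) = (38.44 + 12.96 − 10.89)/44.64 = 40.51/44.64 ≈ 0.907482
C = arccos(0.907482) ≈ 24.8403°

C = 24.84°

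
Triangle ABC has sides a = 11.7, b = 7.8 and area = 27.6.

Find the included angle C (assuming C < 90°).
Area = ½·a·b·sin(C)  ⇒  sin(C) = 2·Area/(a·b) = 2·27.6/(11.7·7.8) = 55.2/91.26 ≈ 0.604865
C = arcsin(0.604865) ≈ 37.2191° (taking the acute solution since C < 90°)

C = 37.22°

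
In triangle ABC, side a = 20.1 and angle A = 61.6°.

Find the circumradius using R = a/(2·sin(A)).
R = a/(2·sin(A)) = 20.1/(2·sin(61.6°))
sin(61.6°) ≈ 0.879649
R ≈ 20.1/(2·0.879649) = 20.1/1.7593 ≈ 11.425

R = 11.43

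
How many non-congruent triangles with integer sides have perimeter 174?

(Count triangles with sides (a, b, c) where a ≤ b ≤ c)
Let a ≤ b ≤ c with a + b + c = 174. The only binding inequality is a + b > c, i.e. 174 − c > c, so c < 174/2; and c ≥ 174/3 since c is the largest side.
So 58 ≤ c ≤ 86. For each c, b runs from ⌈(174 − c)/2⌉ up to c (then a = 174 − b − c satisfies 1 ≤ a ≤ b automatically), giving c − ⌈(174 − c)/2⌉ + 1 choices.
Summing over c: 1 + 2 + 4 + 5 + … + 41 + 43  (29 terms, c = 58, …, 86) = 631
Check (closed form: nearest integer to p²/48 for even p, (p+3)²/48 for odd p): 174²/48 = 30276/48 ≈ 630.75 → 631

631 triangles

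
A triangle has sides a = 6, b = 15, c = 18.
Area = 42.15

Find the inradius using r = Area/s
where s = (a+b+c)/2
s = (6 + 15 + 18)/2 = 39/2 = 19.5
r = Area/s = 42.15/19.5 ≈ 2.16154

r = 2.162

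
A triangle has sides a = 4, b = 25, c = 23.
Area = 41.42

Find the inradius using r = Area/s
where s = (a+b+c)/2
s = (4 + 25 + 23)/2 = 52/2 = 26
r = Area/s = 41.42/26 ≈ 1.59308

r = 1.593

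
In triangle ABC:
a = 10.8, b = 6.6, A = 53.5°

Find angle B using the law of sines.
a/sin(A) = b/sin(B)  ⇒  sin(B) = b·sin(A)/a = 6.6·sin(53.5°)/10.8
sin(53.5°) ≈ 0.803857
sin(B) ≈ 6.6·0.803857/10.8 ≈ 5.30546/10.8 ≈ 0.491246
B = arcsin(0.491246) ≈ 29.4225°
(Since b ≤ a we need B ≤ A, so the obtuse alternative 180° − 29.4225° ≈ 150.577° is rejected.)

B = 29.42°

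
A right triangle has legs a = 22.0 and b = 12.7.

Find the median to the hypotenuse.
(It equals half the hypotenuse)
Hypotenuse c = √(a² + b²) = √(484 + 161.29) = √645.29 ≈ 25.4026
Median to hypotenuse = c/2 ≈ 25.4026/2 ≈ 12.7013

Median = 12.7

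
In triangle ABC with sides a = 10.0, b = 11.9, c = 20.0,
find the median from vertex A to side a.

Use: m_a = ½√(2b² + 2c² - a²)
m_a = ½√(2·11.9² + 2·20.0² − 10.0²) = ½√(2·141.61 + 2·400 − 100) = ½√(283.22 + 800 − 100) = ½√983.22
√983.22 ≈ 31.3563, so m_a ≈ 15.6782

m_a = 15.68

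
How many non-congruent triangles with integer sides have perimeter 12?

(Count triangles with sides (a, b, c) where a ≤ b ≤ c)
Let a ≤ b ≤ c with a + b + c = 12. The only binding inequality is a + b > c, i.e. 12 − c > c, so c < 12/2; and c ≥ 12/3 since c is the largest side.
So 4 ≤ c ≤ 5. For each c, b runs from ⌈(12 − c)/2⌉ up to c (then a = 12 − b − c satisfies 1 ≤ a ≤ b automatically), giving c − ⌈(12 − c)/2⌉ + 1 choices.
Summing over c: 1 + 2 = 3
Check (closed form: nearest integer to p²/48 for even p, (p+3)²/48 for odd p): 12²/48 = 144/48 ≈ 3.00 → 3

3 triangles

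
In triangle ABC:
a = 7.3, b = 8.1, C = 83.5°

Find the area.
Two sides and the included angle (SAS): A = ½·a·b·sin(C) = ½·7.3·8.1·sin(83.5°)
sin(83.5°) ≈ 0.993572
A ≈ ½·59.13·0.993572 = 29.565·0.993572 ≈ 29.375

Area = 29.37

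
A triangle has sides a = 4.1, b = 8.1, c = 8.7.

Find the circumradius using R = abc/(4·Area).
First find the area with Heron's formula.
s = (4.1 + 8.1 + 8.7)/2 = 10.45
Area = √(s(s−a)(s−b)(s−c)) = √(10.45·6.35·2.35·1.75) ≈ √272.895 ≈ 16.5195
abc = 4.1·8.1·8.7 = 288.927
R = abc/(4·Area) ≈ 288.927/(4·16.5195) = 288.927/66.0782 ≈ 4.3725

R = 4.373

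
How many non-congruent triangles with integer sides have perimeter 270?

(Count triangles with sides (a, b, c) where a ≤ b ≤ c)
Let a ≤ b ≤ c with a + b + c = 270. The only binding inequality is a + b > c, i.e. 270 − c > c, so c < 270/2; and c ≥ 270/3 since c is the largest side.
So 90 ≤ c ≤ 134. For each c, b runs from ⌈(270 − c)/2⌉ up to c (then a = 270 − b − c satisfies 1 ≤ a ≤ b automatically), giving c − ⌈(270 − c)/2⌉ + 1 choices.
Summing over c: 1 + 2 + 4 + 5 + … + 65 + 67  (45 terms, c = 90, …, 134) = 1519
Check (closed form: nearest integer to p²/48 for even p, (p+3)²/48 for odd p): 270²/48 = 72900/48 ≈ 1518.75 → 1519

1519 triangles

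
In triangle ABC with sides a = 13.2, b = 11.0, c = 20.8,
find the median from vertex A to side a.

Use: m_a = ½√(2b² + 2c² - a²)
m_a = ½√(2·11.0² + 2·20.8² − 13.2²) = ½√(2·121 + 2·432.64 − 174.24) = ½√(242 + 865.28 − 174.24) = ½√933.04
√933.04 ≈ 30.5457, so m_a ≈ 15.2729

m_a = 15.27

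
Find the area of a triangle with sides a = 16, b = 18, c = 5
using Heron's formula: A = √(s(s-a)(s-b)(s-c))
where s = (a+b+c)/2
s = (16 + 18 + 5)/2 = 39/2 = 19.5
s − a = 3.5, s − b = 1.5, s − c = 14.5
s(s−a)(s−b)(s−c) = 19.5·3.5·1.5·14.5 = 1484.4375
Area = √1484.4375 ≈ 38.5284

s = 19.5, Area = 38.53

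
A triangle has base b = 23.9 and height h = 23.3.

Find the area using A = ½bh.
A = ½·b·h = ½·23.9·23.3 = ½·556.87 = 278.435

Area = 278.435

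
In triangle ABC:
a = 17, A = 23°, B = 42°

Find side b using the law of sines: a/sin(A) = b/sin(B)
a/sin(A) = b/sin(B)  ⇒  b = a·sin(B)/sin(A) = 17·sin(42°)/sin(23°)
sin(42°) ≈ 0.669131, sin(23°) ≈ 0.390731
b ≈ 17·0.669131/0.390731 ≈ 11.3752/0.390731 ≈ 29.1127

b = 29.11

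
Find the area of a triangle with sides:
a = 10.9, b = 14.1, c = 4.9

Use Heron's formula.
s = (10.9 + 14.1 + 4.9)/2 = 29.9/2 = 14.95
s − a = 4.05, s − b = 0.85, s − c = 10.05
s(s−a)(s−b)(s−c) = 14.95·4.05·0.85·10.05 ≈ 517.227
Area = √517.227 ≈ 22.7426

Area = 22.74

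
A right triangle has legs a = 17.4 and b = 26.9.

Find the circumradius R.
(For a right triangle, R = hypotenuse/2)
Hypotenuse c = √(a² + b²) = √(302.76 + 723.61) = √1026.37 ≈ 32.037
R = c/2 ≈ 32.037/2 ≈ 16.0185

R = 16.02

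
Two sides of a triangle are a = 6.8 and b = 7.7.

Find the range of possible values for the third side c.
Triangle inequality: |a − b| < c < a + b
|a − b| = |6.8 − 7.7| = 0.9
a + b = 6.8 + 7.7 = 14.5

0.9 < c < 14.5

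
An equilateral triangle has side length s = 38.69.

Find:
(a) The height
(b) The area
(a) The height splits the triangle into two 30-60-90 halves: h = s·√3/2 = 38.69·1.73205/2 ≈ 67.013/2 ≈ 33.5065
(b) Area = (√3/4)·s² = (√3/4)·38.69² = (√3/4)·1496.9161 ≈ 0.433013·1496.9161 ≈ 648.184

Height = 33.51, Area = 648.2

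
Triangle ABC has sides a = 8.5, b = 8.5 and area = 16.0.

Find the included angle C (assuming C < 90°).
Area = ½·a·b·sin(C)  ⇒  sin(C) = 2·Area/(a·b) = 2·16.0/(8.5·8.5) = 32/72.25 ≈ 0.442907
C = arcsin(0.442907) ≈ 26.2895° (taking the acute solution since C < 90°)

C = 26.29°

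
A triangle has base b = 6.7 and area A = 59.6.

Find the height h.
A = ½·b·h  ⇒  h = 2A/b = 2·59.6/6.7 = 119.2/6.7 ≈ 17.791

h = 17.79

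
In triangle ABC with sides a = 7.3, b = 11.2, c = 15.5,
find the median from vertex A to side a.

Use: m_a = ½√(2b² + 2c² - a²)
m_a = ½√(2·11.2² + 2·15.5² − 7.3²) = ½√(2·125.44 + 2·240.25 − 53.29) = ½√(250.88 + 480.5 − 53.29) = ½√678.09
√678.09 ≈ 26.0402, so m_a ≈ 13.0201

m_a = 13.02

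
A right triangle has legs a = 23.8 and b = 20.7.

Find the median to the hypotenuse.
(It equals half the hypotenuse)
Hypotenuse c = √(a² + b²) = √(566.44 + 428.49) = √994.93 ≈ 31.5425
Median to hypotenuse = c/2 ≈ 31.5425/2 ≈ 15.7713

Median = 15.77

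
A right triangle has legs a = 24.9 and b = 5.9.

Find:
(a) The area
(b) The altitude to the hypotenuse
(a) The legs are perpendicular, so Area = ½·a·b = ½·24.9·5.9 = ½·146.91 = 73.455
(b) Hypotenuse c = √(a² + b²) = √(620.01 + 34.81) = √654.82 ≈ 25.5895
    Area = ½·c·h_c  ⇒  h_c = 2·Area/c = 146.91/25.5895 ≈ 5.74104

Area = 73.455, h_c = 5.741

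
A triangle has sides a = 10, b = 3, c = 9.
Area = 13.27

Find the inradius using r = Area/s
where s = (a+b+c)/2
s = (10 + 3 + 9)/2 = 22/2 = 11
r = Area/s = 13.27/11 ≈ 1.20636

r = 1.206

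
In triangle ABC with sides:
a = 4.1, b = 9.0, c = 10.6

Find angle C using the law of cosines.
c² = a² + b² − 2ab·cos(C)  ⇒  cos(C) = (a² + b² − c²)/(2ab)
cos(C) = (4.1² + 9.0² − 10.6²)/(2·4.1·9.0) = (16.81 + 81 − 112.36)/73.8 = -14.55/73.8 ≈ -0.197154
C = arccos(-0.197154) ≈ 101.371°

C = 101.4°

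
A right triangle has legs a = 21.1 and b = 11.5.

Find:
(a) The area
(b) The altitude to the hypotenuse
(a) The legs are perpendicular, so Area = ½·a·b = ½·21.1·11.5 = ½·242.65 = 121.325
(b) Hypotenuse c = √(a² + b²) = √(445.21 + 132.25) = √577.46 ≈ 24.0304
    Area = ½·c·h_c  ⇒  h_c = 2·Area/c = 242.65/24.0304 ≈ 10.0976

Area = 121.325, h_c = 10.1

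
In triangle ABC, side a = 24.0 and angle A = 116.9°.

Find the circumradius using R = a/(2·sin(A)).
R = a/(2·sin(A)) = 24.0/(2·sin(116.9°))
sin(116.9°) ≈ 0.891798
R ≈ 24.0/(2·0.891798) = 24.0/1.7836 ≈ 13.456

R = 13.46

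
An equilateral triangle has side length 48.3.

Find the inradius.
r = Area/s with s the semi-perimeter.
Area = (√3/4)·48.3² = (√3/4)·2332.89 ≈ 0.433013·2332.89 ≈ 1010.17
s = 3·48.3/2 = 72.45
r ≈ 1010.17/72.45 ≈ 13.943
(Equivalently r = side/(2√3) = 48.3/3.4641 ≈ 13.943.)

r = 13.94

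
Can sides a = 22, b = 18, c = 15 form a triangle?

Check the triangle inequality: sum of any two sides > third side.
a + b vs c: 22 + 18 = 40 > 15  ✓
a + c vs b: 22 + 15 = 37 > 18  ✓
b + c vs a: 18 + 15 = 33 > 22  ✓

Yes, triangle inequality satisfied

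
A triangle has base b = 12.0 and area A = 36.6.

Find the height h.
A = ½·b·h  ⇒  h = 2A/b = 2·36.6/12.0 = 73.2/12.0 ≈ 6.1

h = 6.1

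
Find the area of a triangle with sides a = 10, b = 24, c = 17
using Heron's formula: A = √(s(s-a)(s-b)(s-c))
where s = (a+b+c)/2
s = (10 + 24 + 17)/2 = 51/2 = 25.5
s − a = 15.5, s − b = 1.5, s − c = 8.5
s(s−a)(s−b)(s−c) = 25.5·15.5·1.5·8.5 = 5039.4375
Area = √5039.4375 ≈ 70.989

s = 25.5, Area = 70.99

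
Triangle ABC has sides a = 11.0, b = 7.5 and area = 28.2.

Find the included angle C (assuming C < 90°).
Area = ½·a·b·sin(C)  ⇒  sin(C) = 2·Area/(a·b) = 2·28.2/(11.0·7.5) = 56.4/82.5 ≈ 0.683636
C = arcsin(0.683636) ≈ 43.1285° (taking the acute solution since C < 90°)

C = 43.13°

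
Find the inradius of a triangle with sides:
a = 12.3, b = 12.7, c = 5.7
r = Area/s where s is the semi-perimeter.
s = (12.3 + 12.7 + 5.7)/2 = 30.7/2 = 15.35
Area = √(s(s−a)(s−b)(s−c)) = √(15.35·3.05·2.65·9.65) ≈ √1197.24 ≈ 34.6012
r ≈ 34.6012/15.35 ≈ 2.25415

r = 2.254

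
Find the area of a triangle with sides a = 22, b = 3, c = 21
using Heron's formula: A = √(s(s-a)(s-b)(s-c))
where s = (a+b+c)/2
s = (22 + 3 + 21)/2 = 46/2 = 23
s − a = 1, s − b = 20, s − c = 2
s(s−a)(s−b)(s−c) = 23·1·20·2 = 920
Area = √920 ≈ 30.3315

s = 23.0, Area = 30.33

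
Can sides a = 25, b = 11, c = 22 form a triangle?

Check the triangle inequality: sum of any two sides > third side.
a + b vs c: 25 + 11 = 36 > 22  ✓
a + c vs b: 25 + 22 = 47 > 11  ✓
b + c vs a: 11 + 22 = 33 > 25  ✓

Yes, triangle inequality satisfied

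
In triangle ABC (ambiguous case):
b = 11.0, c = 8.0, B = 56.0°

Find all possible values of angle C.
b/sin(B) = c/sin(C)  ⇒  sin(C) = c·sin(B)/b = 8.0·sin(56.0°)/11.0
sin(56.0°) ≈ 0.829038
sin(C) ≈ 8.0·0.829038/11.0 ≈ 6.6323/11.0 ≈ 0.602936
Candidate 1: C₁ = arcsin(0.602936) ≈ 37.0805°  →  A = 180° − 56.0° − 37.0805° ≈ 86.9195° > 0, valid
Candidate 2: C₂ = 180° − C₁ ≈ 142.92°  →  A = 180° − 56.0° − 142.92° ≈ -18.9195° ≤ 0, not a valid triangle

C = 37.08° (one solution)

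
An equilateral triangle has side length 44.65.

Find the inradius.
r = Area/s with s the semi-perimeter.
Area = (√3/4)·44.65² = (√3/4)·1993.6225 ≈ 0.433013·1993.6225 ≈ 863.264
s = 3·44.65/2 = 66.975
r ≈ 863.264/66.975 ≈ 12.8893
(Equivalently r = side/(2√3) = 44.65/3.4641 ≈ 12.8893.)

r = 12.89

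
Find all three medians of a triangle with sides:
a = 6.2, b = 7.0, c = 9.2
Median formula: m_a = ½√(2b² + 2c² − a²) (and cyclically). a² = 38.44, b² = 49, c² = 84.64.
m_a = ½√(2·49 + 2·84.64 − 38.44) = ½√228.84 ≈ ½·15.1275 ≈ 7.56373
m_b = ½√(2·38.44 + 2·84.64 − 49) = ½√197.16 ≈ ½·14.0414 ≈ 7.02068
m_c = ½√(2·38.44 + 2·49 − 84.64) = ½√90.24 ≈ ½·9.49947 ≈ 4.74974

m_a = 7.564, m_b = 7.021, m_c = 4.75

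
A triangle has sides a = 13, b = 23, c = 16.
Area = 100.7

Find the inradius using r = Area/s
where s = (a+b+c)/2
s = (13 + 23 + 16)/2 = 52/2 = 26
r = Area/s = 100.7/26 ≈ 3.87308

r = 3.873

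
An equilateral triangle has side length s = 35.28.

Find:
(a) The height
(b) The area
(a) The height splits the triangle into two 30-60-90 halves: h = s·√3/2 = 35.28·1.73205/2 ≈ 61.1068/2 ≈ 30.5534
(b) Area = (√3/4)·s² = (√3/4)·35.28² = (√3/4)·1244.6784 ≈ 0.433013·1244.6784 ≈ 538.962

Height = 30.55, Area = 539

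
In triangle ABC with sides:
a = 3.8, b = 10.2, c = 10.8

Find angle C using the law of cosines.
c² = a² + b² − 2ab·cos(C)  ⇒  cos(C) = (a² + b² − c²)/(2ab)
cos(C) = (3.8² + 10.2² − 10.8²)/(2·3.8·10.2) = (14.44 + 104.04 − 116.64)/77.52 = 1.84/77.52 ≈ 0.0237358
C = arccos(0.0237358) ≈ 88.6399°

C = 88.64°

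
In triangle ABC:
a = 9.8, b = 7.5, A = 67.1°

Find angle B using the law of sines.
a/sin(A) = b/sin(B)  ⇒  sin(B) = b·sin(A)/a = 7.5·sin(67.1°)/9.8
sin(67.1°) ≈ 0.921185
sin(B) ≈ 7.5·0.921185/9.8 ≈ 6.90889/9.8 ≈ 0.704989
B = arcsin(0.704989) ≈ 44.8286°
(Since b ≤ a we need B ≤ A, so the obtuse alternative 180° − 44.8286° ≈ 135.171° is rejected.)

B = 44.83°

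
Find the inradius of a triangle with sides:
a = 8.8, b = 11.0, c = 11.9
r = Area/s where s is the semi-perimeter.
s = (8.8 + 11.0 + 11.9)/2 = 31.7/2 = 15.85
Area = √(s(s−a)(s−b)(s−c)) = √(15.85·7.05·4.85·3.95) ≈ √2140.71 ≈ 46.2678
r ≈ 46.2678/15.85 ≈ 2.9191

r = 2.919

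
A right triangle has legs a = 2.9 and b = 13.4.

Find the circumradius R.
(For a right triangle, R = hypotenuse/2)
Hypotenuse c = √(a² + b²) = √(8.41 + 179.56) = √187.97 ≈ 13.7102
R = c/2 ≈ 13.7102/2 ≈ 6.85511

R = 6.855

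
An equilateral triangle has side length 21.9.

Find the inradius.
r = Area/s with s the semi-perimeter.
Area = (√3/4)·21.9² = (√3/4)·479.61 ≈ 0.433013·479.61 ≈ 207.677
s = 3·21.9/2 = 32.85
r ≈ 207.677/32.85 ≈ 6.32199
(Equivalently r = side/(2√3) = 21.9/3.4641 ≈ 6.32199.)

r = 6.322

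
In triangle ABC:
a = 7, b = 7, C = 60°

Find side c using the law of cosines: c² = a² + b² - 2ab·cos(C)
c² = 7² + 7² − 2·7·7·cos(60°)
cos(60°) ≈ 0.5
c² ≈ 49 + 49 − 98·(0.5) ≈ 98 − 49 ≈ 49
c ≈ √49 ≈ 7

c = 7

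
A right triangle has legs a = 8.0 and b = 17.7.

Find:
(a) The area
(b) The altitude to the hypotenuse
(a) The legs are perpendicular, so Area = ½·a·b = ½·8.0·17.7 = ½·141.6 = 70.8
(b) Hypotenuse c = √(a² + b²) = √(64 + 313.29) = √377.29 ≈ 19.424
    Area = ½·c·h_c  ⇒  h_c = 2·Area/c = 141.6/19.424 ≈ 7.28997

Area = 70.8, h_c = 7.29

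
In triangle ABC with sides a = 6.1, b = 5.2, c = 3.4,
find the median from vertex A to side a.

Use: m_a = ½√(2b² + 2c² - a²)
m_a = ½√(2·5.2² + 2·3.4² − 6.1²) = ½√(2·27.04 + 2·11.56 − 37.21) = ½√(54.08 + 23.12 − 37.21) = ½√39.99
√39.99 ≈ 6.32376, so m_a ≈ 3.16188

m_a = 3.162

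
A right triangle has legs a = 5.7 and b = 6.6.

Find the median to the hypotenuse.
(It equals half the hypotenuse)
Hypotenuse c = √(a² + b²) = √(32.49 + 43.56) = √76.05 ≈ 8.72067
Median to hypotenuse = c/2 ≈ 8.72067/2 ≈ 4.36033

Median = 4.36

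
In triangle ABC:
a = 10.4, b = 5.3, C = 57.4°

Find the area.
Two sides and the included angle (SAS): A = ½·a·b·sin(C) = ½·10.4·5.3·sin(57.4°)
sin(57.4°) ≈ 0.842452
A ≈ ½·55.12·0.842452 = 27.56·0.842452 ≈ 23.218

Area = 23.22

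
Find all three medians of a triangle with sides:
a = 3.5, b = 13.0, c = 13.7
Median formula: m_a = ½√(2b² + 2c² − a²) (and cyclically). a² = 12.25, b² = 169, c² = 187.69.
m_a = ½√(2·169 + 2·187.69 − 12.25) = ½√701.13 ≈ ½·26.4789 ≈ 13.2394
m_b = ½√(2·12.25 + 2·187.69 − 169) = ½√230.88 ≈ ½·15.1947 ≈ 7.59737
m_c = ½√(2·12.25 + 2·169 − 187.69) = ½√174.81 ≈ ½·13.2216 ≈ 6.61079

m_a = 13.24, m_b = 7.597, m_c = 6.611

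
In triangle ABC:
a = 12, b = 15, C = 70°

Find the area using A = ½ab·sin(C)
A = ½·a·b·sin(C) = ½·12·15·sin(70°)
sin(70°) ≈ 0.939693
A ≈ ½·180·0.939693 = 90·0.939693 ≈ 84.5723

Area = 84.57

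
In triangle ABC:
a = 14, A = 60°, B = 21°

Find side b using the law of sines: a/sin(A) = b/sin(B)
a/sin(A) = b/sin(B)  ⇒  b = a·sin(B)/sin(A) = 14·sin(21°)/sin(60°)
sin(21°) ≈ 0.358368, sin(60°) ≈ 0.866025
b ≈ 14·0.358368/0.866025 ≈ 5.01715/0.866025 ≈ 5.79331

b = 5.793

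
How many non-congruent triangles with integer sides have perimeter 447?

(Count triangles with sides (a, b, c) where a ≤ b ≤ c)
Let a ≤ b ≤ c with a + b + c = 447. The only binding inequality is a + b > c, i.e. 447 − c > c, so c < 447/2; and c ≥ 447/3 since c is the largest side.
So 149 ≤ c ≤ 223. For each c, b runs from ⌈(447 − c)/2⌉ up to c (then a = 447 − b − c satisfies 1 ≤ a ≤ b automatically), giving c − ⌈(447 − c)/2⌉ + 1 choices.
Summing over c: 1 + 2 + 4 + 5 + … + 110 + 112  (75 terms, c = 149, …, 223) = 4219
Check (closed form: nearest integer to p²/48 for even p, (p+3)²/48 for odd p): (447+3)²/48 = 450²/48 = 202500/48 ≈ 4218.75 → 4219

4219 triangles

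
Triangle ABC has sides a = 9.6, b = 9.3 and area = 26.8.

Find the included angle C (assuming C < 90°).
Area = ½·a·b·sin(C)  ⇒  sin(C) = 2·Area/(a·b) = 2·26.8/(9.6·9.3) = 53.6/89.28 ≈ 0.600358
C = arcsin(0.600358) ≈ 36.8956° (taking the acute solution since C < 90°)

C = 36.9°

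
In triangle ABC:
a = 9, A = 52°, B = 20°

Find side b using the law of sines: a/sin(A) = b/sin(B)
a/sin(A) = b/sin(B)  ⇒  b = a·sin(B)/sin(A) = 9·sin(20°)/sin(52°)
sin(20°) ≈ 0.34202, sin(52°) ≈ 0.788011
b ≈ 9·0.34202/0.788011 ≈ 3.07818/0.788011 ≈ 3.90627

b = 3.906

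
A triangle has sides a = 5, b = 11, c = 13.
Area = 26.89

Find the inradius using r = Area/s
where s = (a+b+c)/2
s = (5 + 11 + 13)/2 = 29/2 = 14.5
r = Area/s = 26.89/14.5 ≈ 1.85448

r = 1.854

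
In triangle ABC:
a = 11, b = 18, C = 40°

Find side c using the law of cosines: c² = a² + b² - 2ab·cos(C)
c² = 11² + 18² − 2·11·18·cos(40°)
cos(40°) ≈ 0.766044
c² ≈ 121 + 324 − 396·(0.766044) ≈ 445 − 303.354 ≈ 141.646
c ≈ √141.646 ≈ 11.9015

c = 11.9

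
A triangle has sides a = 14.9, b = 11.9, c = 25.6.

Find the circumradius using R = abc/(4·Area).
First find the area with Heron's formula.
s = (14.9 + 11.9 + 25.6)/2 = 26.2
Area = √(s(s−a)(s−b)(s−c)) = √(26.2·11.3·14.3·0.6) ≈ √2540.19 ≈ 50.4003
abc = 14.9·11.9·25.6 = 4539.136
R = abc/(4·Area) ≈ 4539.136/(4·50.4003) = 4539.136/201.601 ≈ 22.5154

R = 22.52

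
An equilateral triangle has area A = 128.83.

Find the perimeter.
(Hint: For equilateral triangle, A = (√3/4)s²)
A = (√3/4)s²  ⇒  s² = 4A/√3 = 4·128.83/√3 = 515.32/1.73205 ≈ 297.52
s ≈ √297.52 ≈ 17.2488
Perimeter = 3s ≈ 3·17.2488 ≈ 51.7463

Perimeter = 51.75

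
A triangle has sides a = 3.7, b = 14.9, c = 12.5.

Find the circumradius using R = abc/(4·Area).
First find the area with Heron's formula.
s = (3.7 + 14.9 + 12.5)/2 = 15.55
Area = √(s(s−a)(s−b)(s−c)) = √(15.55·11.85·0.65·3.05) ≈ √365.31 ≈ 19.1131
abc = 3.7·14.9·12.5 = 689.125
R = abc/(4·Area) ≈ 689.125/(4·19.1131) = 689.125/76.4524 ≈ 9.01378

R = 9.014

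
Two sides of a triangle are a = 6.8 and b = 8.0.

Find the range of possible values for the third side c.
Triangle inequality: |a − b| < c < a + b
|a − b| = |6.8 − 8.0| = 1.2
a + b = 6.8 + 8.0 = 14.8

1.2 < c < 14.8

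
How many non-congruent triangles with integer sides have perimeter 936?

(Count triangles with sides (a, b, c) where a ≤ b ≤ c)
Let a ≤ b ≤ c with a + b + c = 936. The only binding inequality is a + b > c, i.e. 936 − c > c, so c < 936/2; and c ≥ 936/3 since c is the largest side.
So 312 ≤ c ≤ 467. For each c, b runs from ⌈(936 − c)/2⌉ up to c (then a = 936 − b − c satisfies 1 ≤ a ≤ b automatically), giving c − ⌈(936 − c)/2⌉ + 1 choices.
Summing over c: 1 + 2 + 4 + 5 + … + 232 + 233  (156 terms, c = 312, …, 467) = 18252
Check (closed form: nearest integer to p²/48 for even p, (p+3)²/48 for odd p): 936²/48 = 876096/48 ≈ 18252.00 → 18252

18252 triangles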